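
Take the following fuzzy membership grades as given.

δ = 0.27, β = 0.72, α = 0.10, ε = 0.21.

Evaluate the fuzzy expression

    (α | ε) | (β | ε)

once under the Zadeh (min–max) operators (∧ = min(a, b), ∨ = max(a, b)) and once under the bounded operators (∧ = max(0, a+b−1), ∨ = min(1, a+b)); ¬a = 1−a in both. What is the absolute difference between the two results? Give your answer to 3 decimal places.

0.280

Under Zadeh (min–max):
  α | ε = max(a, b) on (0.10, 0.21) = 0.21
  β | ε = max(a, b) on (0.72, 0.21) = 0.72
  (α | ε) | (β | ε) = max(a, b) on (0.21, 0.72) = 0.72
  → value = 0.7200
Under bounded:
  α | ε = min(1, a+b) on (0.10, 0.21) = 0.31
  β | ε = min(1, a+b) on (0.72, 0.21) = 0.93
  (α | ε) | (β | ε) = min(1, a+b) on (0.31, 0.93) = 1.00
  → value = 1.0000
|0.7200 − 1.0000| = 0.280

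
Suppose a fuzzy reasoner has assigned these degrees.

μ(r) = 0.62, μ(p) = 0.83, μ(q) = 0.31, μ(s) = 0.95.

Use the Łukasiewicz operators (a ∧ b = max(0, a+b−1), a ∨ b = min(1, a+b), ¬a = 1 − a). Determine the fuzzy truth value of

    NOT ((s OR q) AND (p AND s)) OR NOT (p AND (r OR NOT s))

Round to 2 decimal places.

s OR q = min(1, a+b) on (0.95, 0.31) = 1.00
p AND s = max(0, a+b−1) on (0.83, 0.95) = 0.78
(s OR q) AND (p AND s) = max(0, a+b−1) on (1.00, 0.78) = 0.78
NOT ((s OR q) AND (p AND s)) = 1 − 0.78 = 0.22
NOT s = 1 − 0.95 = 0.05
r OR NOT s = min(1, a+b) on (0.62, 0.05) = 0.67
p AND (r OR NOT s) = max(0, a+b−1) on (0.83, 0.67) = 0.50
NOT (p AND (r OR NOT s)) = 1 − 0.50 = 0.50
NOT ((s OR q) AND (p AND s)) OR NOT (p AND (r OR NOT s)) = min(1, a+b) on (0.22, 0.50) = 0.72

0.72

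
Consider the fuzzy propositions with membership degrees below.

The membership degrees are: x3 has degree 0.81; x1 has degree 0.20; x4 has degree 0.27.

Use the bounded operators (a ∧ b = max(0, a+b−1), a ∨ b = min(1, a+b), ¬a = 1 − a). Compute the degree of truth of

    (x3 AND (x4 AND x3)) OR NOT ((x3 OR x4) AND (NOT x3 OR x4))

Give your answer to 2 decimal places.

0.54

x4 AND x3 = max(0, a+b−1) on (0.27, 0.81) = 0.08
x3 AND (x4 AND x3) = max(0, a+b−1) on (0.81, 0.08) = 0.00
x3 OR x4 = min(1, a+b) on (0.81, 0.27) = 1.00
NOT x3 = 1 − 0.81 = 0.19
NOT x3 OR x4 = min(1, a+b) on (0.19, 0.27) = 0.46
(x3 OR x4) AND (NOT x3 OR x4) = max(0, a+b−1) on (1.00, 0.46) = 0.46
NOT ((x3 OR x4) AND (NOT x3 OR x4)) = 1 − 0.46 = 0.54
(x3 AND (x4 AND x3)) OR NOT ((x3 OR x4) AND (NOT x3 OR x4)) = min(1, a+b) on (0.00, 0.54) = 0.54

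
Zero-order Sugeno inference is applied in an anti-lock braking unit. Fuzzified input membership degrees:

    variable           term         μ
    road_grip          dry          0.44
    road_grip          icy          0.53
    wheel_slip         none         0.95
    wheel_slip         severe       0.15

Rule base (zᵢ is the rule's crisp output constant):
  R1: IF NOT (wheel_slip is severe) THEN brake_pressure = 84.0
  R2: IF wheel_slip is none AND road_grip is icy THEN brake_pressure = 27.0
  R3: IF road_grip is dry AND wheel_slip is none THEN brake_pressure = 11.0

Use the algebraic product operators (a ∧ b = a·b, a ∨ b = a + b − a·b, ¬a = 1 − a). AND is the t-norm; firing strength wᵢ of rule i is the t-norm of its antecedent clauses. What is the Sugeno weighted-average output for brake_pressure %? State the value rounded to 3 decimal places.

R1 (z=84.0): ¬severe=1−0.15=0.85 → w = 0.8500
R2 (z=27.0): none=0.95, icy=0.53; AND[a·b] → w = 0.5035
R3 (z=11.0): dry=0.44, none=0.95; AND[a·b] → w = 0.4180
Weighted average = (0.8500·84.0 + 0.5035·27.0 + 0.4180·11.0) / (0.8500 + 0.5035 + 0.4180)
  = 89.5925 / 1.7715 = 50.574

50.574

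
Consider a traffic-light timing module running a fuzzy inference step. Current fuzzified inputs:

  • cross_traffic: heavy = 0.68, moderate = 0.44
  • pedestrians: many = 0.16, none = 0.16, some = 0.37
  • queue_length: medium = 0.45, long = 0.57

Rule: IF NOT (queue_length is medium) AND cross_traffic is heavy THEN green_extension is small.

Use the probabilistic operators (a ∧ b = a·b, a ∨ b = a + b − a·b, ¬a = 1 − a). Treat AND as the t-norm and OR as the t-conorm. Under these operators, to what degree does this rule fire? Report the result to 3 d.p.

firing strength: ¬medium=1−0.45=0.55, heavy=0.68; AND[a·b] → w = 0.3740

0.374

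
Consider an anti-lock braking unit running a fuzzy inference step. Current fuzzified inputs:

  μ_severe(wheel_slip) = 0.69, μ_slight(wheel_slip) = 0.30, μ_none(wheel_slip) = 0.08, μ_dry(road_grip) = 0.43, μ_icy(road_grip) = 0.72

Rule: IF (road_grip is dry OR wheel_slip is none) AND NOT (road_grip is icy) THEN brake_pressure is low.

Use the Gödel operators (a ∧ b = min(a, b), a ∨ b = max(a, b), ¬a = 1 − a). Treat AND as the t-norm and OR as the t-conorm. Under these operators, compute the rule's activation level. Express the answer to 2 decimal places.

0.28

firing strength: (dry=0.43 OR none=0.08) = 0.43; AND[min(a, b)] with ¬icy=1−0.72=0.28 → w = 0.28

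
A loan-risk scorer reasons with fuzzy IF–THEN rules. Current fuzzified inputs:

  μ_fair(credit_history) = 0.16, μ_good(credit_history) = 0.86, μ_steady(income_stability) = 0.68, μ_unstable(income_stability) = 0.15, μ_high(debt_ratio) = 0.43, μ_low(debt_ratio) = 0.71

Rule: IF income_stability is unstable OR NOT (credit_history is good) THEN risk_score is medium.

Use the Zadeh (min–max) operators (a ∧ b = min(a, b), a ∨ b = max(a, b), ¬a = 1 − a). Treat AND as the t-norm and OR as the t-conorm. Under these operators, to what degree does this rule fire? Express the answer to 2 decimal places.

0.15

firing strength: unstable=0.15, ¬good=1−0.86=0.14; OR[max(a, b)] → w = 0.15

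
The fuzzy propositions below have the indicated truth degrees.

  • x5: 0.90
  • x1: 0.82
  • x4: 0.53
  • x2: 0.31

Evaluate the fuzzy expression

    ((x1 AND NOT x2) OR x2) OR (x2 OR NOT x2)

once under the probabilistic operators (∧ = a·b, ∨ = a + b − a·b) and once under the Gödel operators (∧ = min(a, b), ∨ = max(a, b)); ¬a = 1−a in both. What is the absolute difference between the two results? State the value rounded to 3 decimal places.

0.246

Under probabilistic:
  NOT x2 = 1 − 0.3100 = 0.6900
  x1 AND NOT x2 = a·b on (0.8200, 0.6900) = 0.5658
  (x1 AND NOT x2) OR x2 = a + b − a·b on (0.5658, 0.3100) = 0.7004
  NOT x2 = 1 − 0.3100 = 0.6900
  x2 OR NOT x2 = a + b − a·b on (0.3100, 0.6900) = 0.7861
  ((x1 AND NOT x2) OR x2) OR (x2 OR NOT x2) = a + b − a·b on (0.7004, 0.7861) = 0.9359
  → value = 0.9359
Under Gödel:
  NOT x2 = 1 − 0.31 = 0.69
  x1 AND NOT x2 = min(a, b) on (0.82, 0.69) = 0.69
  (x1 AND NOT x2) OR x2 = max(a, b) on (0.69, 0.31) = 0.69
  NOT x2 = 1 − 0.31 = 0.69
  x2 OR NOT x2 = max(a, b) on (0.31, 0.69) = 0.69
  ((x1 AND NOT x2) OR x2) OR (x2 OR NOT x2) = max(a, b) on (0.69, 0.69) = 0.69
  → value = 0.6900
|0.9359 − 0.6900| = 0.246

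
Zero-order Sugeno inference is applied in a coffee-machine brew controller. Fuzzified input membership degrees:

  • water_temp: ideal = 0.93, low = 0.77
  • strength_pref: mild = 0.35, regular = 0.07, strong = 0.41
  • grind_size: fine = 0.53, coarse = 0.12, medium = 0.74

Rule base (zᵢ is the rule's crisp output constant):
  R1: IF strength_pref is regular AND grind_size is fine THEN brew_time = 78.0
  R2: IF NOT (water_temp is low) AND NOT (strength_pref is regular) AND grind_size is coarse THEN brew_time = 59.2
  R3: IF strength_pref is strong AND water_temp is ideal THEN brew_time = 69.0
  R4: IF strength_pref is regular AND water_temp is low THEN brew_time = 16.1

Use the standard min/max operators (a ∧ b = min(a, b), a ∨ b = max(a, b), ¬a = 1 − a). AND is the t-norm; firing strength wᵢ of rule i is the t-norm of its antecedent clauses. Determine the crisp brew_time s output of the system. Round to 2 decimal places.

R1 (z=78.0): regular=0.07, fine=0.53; AND[min(a, b)] → w = 0.07
R2 (z=59.2): ¬low=1−0.77=0.23, ¬regular=1−0.07=0.93, coarse=0.12; AND[min(a, b)] → w = 0.12
R3 (z=69.0): strong=0.41, ideal=0.93; AND[min(a, b)] → w = 0.41
R4 (z=16.1): regular=0.07, low=0.77; AND[min(a, b)] → w = 0.07
Weighted average = (0.07·78.0 + 0.12·59.2 + 0.41·69.0 + 0.07·16.1) / (0.07 + 0.12 + 0.41 + 0.07)
  = 41.9810 / 0.6700 = 62.66

62.66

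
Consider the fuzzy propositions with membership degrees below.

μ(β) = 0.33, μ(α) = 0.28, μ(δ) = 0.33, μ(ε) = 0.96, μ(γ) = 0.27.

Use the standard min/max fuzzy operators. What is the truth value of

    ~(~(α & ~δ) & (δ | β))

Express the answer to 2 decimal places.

0.67

~δ = 1 − 0.33 = 0.67
α & ~δ = min(a, b) on (0.28, 0.67) = 0.28
~(α & ~δ) = 1 − 0.28 = 0.72
δ | β = max(a, b) on (0.33, 0.33) = 0.33
~(α & ~δ) & (δ | β) = min(a, b) on (0.72, 0.33) = 0.33
~(~(α & ~δ) & (δ | β)) = 1 − 0.33 = 0.67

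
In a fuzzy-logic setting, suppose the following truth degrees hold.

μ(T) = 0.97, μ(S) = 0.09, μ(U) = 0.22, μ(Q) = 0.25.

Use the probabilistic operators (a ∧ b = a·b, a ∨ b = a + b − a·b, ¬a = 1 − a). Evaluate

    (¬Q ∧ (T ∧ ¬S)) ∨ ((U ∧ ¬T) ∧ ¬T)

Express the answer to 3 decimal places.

0.662

¬Q = 1 − 0.2500 = 0.7500
¬S = 1 − 0.0900 = 0.9100
T ∧ ¬S = a·b on (0.9700, 0.9100) = 0.8827
¬Q ∧ (T ∧ ¬S) = a·b on (0.7500, 0.8827) = 0.6620
¬T = 1 − 0.9700 = 0.0300
U ∧ ¬T = a·b on (0.2200, 0.0300) = 0.0066
¬T = 1 − 0.9700 = 0.0300
(U ∧ ¬T) ∧ ¬T = a·b on (0.0066, 0.0300) = 0.0002
(¬Q ∧ (T ∧ ¬S)) ∨ ((U ∧ ¬T) ∧ ¬T) = a + b − a·b on (0.6620, 0.0002) = 0.6621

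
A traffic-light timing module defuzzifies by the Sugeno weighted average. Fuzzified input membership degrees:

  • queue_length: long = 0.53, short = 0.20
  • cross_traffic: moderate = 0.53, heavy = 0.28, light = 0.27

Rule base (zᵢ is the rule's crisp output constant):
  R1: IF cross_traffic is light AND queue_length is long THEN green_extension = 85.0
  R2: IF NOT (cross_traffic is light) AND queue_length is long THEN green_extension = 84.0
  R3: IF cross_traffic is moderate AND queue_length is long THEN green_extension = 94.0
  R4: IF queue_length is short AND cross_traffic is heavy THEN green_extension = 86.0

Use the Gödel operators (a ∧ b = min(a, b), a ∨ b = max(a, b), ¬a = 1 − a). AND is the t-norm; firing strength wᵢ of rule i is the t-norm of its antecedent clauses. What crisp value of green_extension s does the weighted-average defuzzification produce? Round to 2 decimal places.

87.90

R1 (z=85.0): light=0.27, long=0.53; AND[min(a, b)] → w = 0.27
R2 (z=84.0): ¬light=1−0.27=0.73, long=0.53; AND[min(a, b)] → w = 0.53
R3 (z=94.0): moderate=0.53, long=0.53; AND[min(a, b)] → w = 0.53
R4 (z=86.0): short=0.20, heavy=0.28; AND[min(a, b)] → w = 0.20
Weighted average = (0.27·85.0 + 0.53·84.0 + 0.53·94.0 + 0.20·86.0) / (0.27 + 0.53 + 0.53 + 0.20)
  = 134.4900 / 1.5300 = 87.90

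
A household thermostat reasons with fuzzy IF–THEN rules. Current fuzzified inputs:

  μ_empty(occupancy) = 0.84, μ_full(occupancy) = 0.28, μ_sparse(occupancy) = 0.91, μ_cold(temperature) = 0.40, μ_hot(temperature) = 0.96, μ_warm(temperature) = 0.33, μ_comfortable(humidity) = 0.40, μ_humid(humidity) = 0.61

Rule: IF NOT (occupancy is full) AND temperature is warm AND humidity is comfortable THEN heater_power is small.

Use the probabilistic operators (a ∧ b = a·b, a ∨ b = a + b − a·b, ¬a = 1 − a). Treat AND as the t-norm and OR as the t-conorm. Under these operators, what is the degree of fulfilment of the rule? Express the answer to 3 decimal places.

firing strength: ¬full=1−0.28=0.72, warm=0.33, comfortable=0.40; AND[a·b] → w = 0.0950

0.095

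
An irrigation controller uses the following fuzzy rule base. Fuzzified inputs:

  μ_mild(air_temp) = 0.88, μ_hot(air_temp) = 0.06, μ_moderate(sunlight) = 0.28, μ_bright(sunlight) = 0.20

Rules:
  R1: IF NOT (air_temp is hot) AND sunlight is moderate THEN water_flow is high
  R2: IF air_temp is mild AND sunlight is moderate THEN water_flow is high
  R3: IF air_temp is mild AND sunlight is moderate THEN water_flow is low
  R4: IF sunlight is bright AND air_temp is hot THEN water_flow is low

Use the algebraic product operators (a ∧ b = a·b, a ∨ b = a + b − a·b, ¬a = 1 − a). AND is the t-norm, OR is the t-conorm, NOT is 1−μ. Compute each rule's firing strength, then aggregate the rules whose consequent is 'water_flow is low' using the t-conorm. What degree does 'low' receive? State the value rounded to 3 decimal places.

R1: ¬hot=1−0.06=0.94, moderate=0.28; AND[a·b] → w = 0.2632
R2: mild=0.88, moderate=0.28; AND[a·b] → w = 0.2464
R3: mild=0.88, moderate=0.28; AND[a·b] → w = 0.2464
R4: bright=0.20, hot=0.06; AND[a·b] → w = 0.0120
Rules with consequent 'low': {R3, R4} → strengths 0.2464, 0.0120
Aggregate via t-conorm [a + b − a·b]: 0.2554

0.255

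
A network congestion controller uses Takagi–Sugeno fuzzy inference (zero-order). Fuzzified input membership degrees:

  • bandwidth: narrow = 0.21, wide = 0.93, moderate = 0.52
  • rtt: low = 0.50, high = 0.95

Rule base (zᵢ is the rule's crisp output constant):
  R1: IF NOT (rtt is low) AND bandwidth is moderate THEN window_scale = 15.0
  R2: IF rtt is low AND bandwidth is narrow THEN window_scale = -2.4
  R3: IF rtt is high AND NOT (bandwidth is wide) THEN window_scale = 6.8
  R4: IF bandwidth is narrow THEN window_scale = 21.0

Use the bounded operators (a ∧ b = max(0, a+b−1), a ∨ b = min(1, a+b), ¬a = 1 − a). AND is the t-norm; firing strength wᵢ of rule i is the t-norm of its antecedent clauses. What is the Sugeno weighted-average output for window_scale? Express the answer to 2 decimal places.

R1 (z=15.0): ¬low=1−0.50=0.50, moderate=0.52; AND[max(0, a+b−1)] → w = 0.02
R2 (z=-2.4): low=0.50, narrow=0.21; AND[max(0, a+b−1)] → w = 0.00
R3 (z=6.8): high=0.95, ¬wide=1−0.93=0.07; AND[max(0, a+b−1)] → w = 0.02
R4 (z=21.0): narrow=0.21 → w = 0.21
Weighted average = (0.02·15.0 + 0.00·-2.4 + 0.02·6.8 + 0.21·21.0) / (0.02 + 0.00 + 0.02 + 0.21)
  = 4.8460 / 0.2500 = 19.38

19.38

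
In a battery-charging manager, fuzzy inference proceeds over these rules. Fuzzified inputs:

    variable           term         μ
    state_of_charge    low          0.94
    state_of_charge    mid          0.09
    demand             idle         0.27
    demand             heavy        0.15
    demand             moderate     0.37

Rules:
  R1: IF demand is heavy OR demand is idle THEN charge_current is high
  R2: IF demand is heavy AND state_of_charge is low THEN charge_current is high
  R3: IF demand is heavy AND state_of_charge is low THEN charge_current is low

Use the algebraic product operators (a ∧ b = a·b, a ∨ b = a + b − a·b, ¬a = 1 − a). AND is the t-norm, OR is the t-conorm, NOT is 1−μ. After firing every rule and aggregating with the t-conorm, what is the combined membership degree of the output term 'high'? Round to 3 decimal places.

0.467

R1: heavy=0.15, idle=0.27; OR[a + b − a·b] → w = 0.3795
R2: heavy=0.15, low=0.94; AND[a·b] → w = 0.1410
R3: heavy=0.15, low=0.94; AND[a·b] → w = 0.1410
Rules with consequent 'high': {R1, R2} → strengths 0.3795, 0.1410
Aggregate via t-conorm [a + b − a·b]: 0.4670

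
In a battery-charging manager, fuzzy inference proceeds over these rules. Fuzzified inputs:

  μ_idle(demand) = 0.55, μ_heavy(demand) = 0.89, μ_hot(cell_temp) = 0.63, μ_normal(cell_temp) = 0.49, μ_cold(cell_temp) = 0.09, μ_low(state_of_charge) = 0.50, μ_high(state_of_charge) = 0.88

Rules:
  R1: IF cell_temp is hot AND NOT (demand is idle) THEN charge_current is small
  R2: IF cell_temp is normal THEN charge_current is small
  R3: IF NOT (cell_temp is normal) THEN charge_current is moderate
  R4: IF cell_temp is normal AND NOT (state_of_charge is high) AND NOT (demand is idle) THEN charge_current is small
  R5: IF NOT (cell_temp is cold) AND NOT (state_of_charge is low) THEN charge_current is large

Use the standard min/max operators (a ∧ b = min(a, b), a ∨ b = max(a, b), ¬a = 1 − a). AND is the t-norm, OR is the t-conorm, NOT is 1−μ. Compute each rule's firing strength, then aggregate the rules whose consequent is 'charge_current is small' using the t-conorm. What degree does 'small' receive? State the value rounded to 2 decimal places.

R1: hot=0.63, ¬idle=1−0.55=0.45; AND[min(a, b)] → w = 0.45
R2: normal=0.49 → w = 0.49
R3: ¬normal=1−0.49=0.51 → w = 0.51
R4: normal=0.49, ¬high=1−0.88=0.12, ¬idle=1−0.55=0.45; AND[min(a, b)] → w = 0.12
R5: ¬cold=1−0.09=0.91, ¬low=1−0.50=0.50; AND[min(a, b)] → w = 0.50
Rules with consequent 'small': {R1, R2, R4} → strengths 0.45, 0.49, 0.12
Aggregate via t-conorm [max(a, b)]: 0.49

0.49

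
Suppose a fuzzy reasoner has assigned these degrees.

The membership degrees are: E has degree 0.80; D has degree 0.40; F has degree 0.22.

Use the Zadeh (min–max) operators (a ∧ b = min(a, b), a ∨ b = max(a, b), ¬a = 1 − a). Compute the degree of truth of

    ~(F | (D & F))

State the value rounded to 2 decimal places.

D & F = min(a, b) on (0.40, 0.22) = 0.22
F | (D & F) = max(a, b) on (0.22, 0.22) = 0.22
~(F | (D & F)) = 1 − 0.22 = 0.78

0.78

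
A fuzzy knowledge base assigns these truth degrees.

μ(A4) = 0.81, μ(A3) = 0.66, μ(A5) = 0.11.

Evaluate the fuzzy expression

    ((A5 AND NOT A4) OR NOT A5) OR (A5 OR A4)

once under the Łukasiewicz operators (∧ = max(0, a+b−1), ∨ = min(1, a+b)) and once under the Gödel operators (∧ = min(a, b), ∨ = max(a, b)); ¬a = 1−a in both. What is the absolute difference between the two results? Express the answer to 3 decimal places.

Under Łukasiewicz:
  NOT A4 = 1 − 0.81 = 0.19
  A5 AND NOT A4 = max(0, a+b−1) on (0.11, 0.19) = 0.00
  NOT A5 = 1 − 0.11 = 0.89
  (A5 AND NOT A4) OR NOT A5 = min(1, a+b) on (0.00, 0.89) = 0.89
  A5 OR A4 = min(1, a+b) on (0.11, 0.81) = 0.92
  ((A5 AND NOT A4) OR NOT A5) OR (A5 OR A4) = min(1, a+b) on (0.89, 0.92) = 1.00
  → value = 1.0000
Under Gödel:
  NOT A4 = 1 − 0.81 = 0.19
  A5 AND NOT A4 = min(a, b) on (0.11, 0.19) = 0.11
  NOT A5 = 1 − 0.11 = 0.89
  (A5 AND NOT A4) OR NOT A5 = max(a, b) on (0.11, 0.89) = 0.89
  A5 OR A4 = max(a, b) on (0.11, 0.81) = 0.81
  ((A5 AND NOT A4) OR NOT A5) OR (A5 OR A4) = max(a, b) on (0.89, 0.81) = 0.89
  → value = 0.8900
|1.0000 − 0.8900| = 0.110

0.110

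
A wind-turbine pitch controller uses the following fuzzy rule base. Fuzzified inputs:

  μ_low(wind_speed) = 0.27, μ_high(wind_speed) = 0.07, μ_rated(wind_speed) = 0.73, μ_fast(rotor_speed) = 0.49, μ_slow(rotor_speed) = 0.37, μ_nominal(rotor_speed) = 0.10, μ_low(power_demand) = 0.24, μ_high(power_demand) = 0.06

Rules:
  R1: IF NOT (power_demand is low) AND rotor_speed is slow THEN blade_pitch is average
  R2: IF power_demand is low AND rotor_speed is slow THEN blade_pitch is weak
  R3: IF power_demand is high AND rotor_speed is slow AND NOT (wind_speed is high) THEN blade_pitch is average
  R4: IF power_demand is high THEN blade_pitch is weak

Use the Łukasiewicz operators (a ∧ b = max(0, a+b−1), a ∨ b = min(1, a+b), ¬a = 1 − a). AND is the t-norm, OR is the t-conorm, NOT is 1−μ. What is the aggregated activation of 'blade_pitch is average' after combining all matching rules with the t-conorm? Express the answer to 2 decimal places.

R1: ¬low=1−0.24=0.76, slow=0.37; AND[max(0, a+b−1)] → w = 0.13
R2: low=0.24, slow=0.37; AND[max(0, a+b−1)] → w = 0.00
R3: high=0.06, slow=0.37, ¬high=1−0.07=0.93; AND[max(0, a+b−1)] → w = 0.00
R4: high=0.06 → w = 0.06
Rules with consequent 'average': {R1, R3} → strengths 0.13, 0.00
Aggregate via t-conorm [min(1, a+b)]: 0.13

0.13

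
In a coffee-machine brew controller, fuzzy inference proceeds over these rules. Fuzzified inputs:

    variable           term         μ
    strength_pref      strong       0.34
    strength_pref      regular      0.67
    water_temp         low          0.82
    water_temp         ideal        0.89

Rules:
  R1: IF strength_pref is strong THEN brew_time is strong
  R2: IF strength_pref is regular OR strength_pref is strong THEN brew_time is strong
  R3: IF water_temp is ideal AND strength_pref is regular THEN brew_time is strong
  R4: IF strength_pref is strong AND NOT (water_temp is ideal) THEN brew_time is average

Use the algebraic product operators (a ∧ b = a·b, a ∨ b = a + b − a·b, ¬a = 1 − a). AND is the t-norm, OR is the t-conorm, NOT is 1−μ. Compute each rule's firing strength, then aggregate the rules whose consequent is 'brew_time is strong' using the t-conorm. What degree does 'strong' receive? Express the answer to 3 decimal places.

R1: strong=0.34 → w = 0.3400
R2: regular=0.67, strong=0.34; OR[a + b − a·b] → w = 0.7822
R3: ideal=0.89, regular=0.67; AND[a·b] → w = 0.5963
R4: strong=0.34, ¬ideal=1−0.89=0.11; AND[a·b] → w = 0.0374
Rules with consequent 'strong': {R1, R2, R3} → strengths 0.3400, 0.7822, 0.5963
Aggregate via t-conorm [a + b − a·b]: 0.9420

0.942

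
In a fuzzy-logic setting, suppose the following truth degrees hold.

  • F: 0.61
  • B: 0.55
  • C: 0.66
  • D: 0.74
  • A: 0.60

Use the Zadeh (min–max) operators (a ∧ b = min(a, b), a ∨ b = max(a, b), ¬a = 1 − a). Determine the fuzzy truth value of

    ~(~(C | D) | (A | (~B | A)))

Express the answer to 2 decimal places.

C | D = max(a, b) on (0.66, 0.74) = 0.74
~(C | D) = 1 − 0.74 = 0.26
~B = 1 − 0.55 = 0.45
~B | A = max(a, b) on (0.45, 0.60) = 0.60
A | (~B | A) = max(a, b) on (0.60, 0.60) = 0.60
~(C | D) | (A | (~B | A)) = max(a, b) on (0.26, 0.60) = 0.60
~(~(C | D) | (A | (~B | A))) = 1 − 0.60 = 0.40

0.40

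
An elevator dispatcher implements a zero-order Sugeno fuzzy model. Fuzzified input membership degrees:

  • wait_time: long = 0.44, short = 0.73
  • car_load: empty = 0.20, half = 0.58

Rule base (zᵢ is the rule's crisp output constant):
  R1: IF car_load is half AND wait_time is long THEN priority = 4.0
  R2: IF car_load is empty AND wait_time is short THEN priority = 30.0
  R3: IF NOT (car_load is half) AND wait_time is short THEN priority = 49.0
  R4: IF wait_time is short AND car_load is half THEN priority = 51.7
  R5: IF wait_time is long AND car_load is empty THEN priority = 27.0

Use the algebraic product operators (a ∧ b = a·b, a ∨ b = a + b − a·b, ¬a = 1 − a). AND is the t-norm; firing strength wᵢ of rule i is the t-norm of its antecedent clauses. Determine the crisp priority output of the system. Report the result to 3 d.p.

36.655

R1 (z=4.0): half=0.58, long=0.44; AND[a·b] → w = 0.2552
R2 (z=30.0): empty=0.20, short=0.73; AND[a·b] → w = 0.1460
R3 (z=49.0): ¬half=1−0.58=0.42, short=0.73; AND[a·b] → w = 0.3066
R4 (z=51.7): short=0.73, half=0.58; AND[a·b] → w = 0.4234
R5 (z=27.0): long=0.44, empty=0.20; AND[a·b] → w = 0.0880
Weighted average = (0.2552·4.0 + 0.1460·30.0 + 0.3066·49.0 + 0.4234·51.7 + 0.0880·27.0) / (0.2552 + 0.1460 + 0.3066 + 0.4234 + 0.0880)
  = 44.6900 / 1.2192 = 36.655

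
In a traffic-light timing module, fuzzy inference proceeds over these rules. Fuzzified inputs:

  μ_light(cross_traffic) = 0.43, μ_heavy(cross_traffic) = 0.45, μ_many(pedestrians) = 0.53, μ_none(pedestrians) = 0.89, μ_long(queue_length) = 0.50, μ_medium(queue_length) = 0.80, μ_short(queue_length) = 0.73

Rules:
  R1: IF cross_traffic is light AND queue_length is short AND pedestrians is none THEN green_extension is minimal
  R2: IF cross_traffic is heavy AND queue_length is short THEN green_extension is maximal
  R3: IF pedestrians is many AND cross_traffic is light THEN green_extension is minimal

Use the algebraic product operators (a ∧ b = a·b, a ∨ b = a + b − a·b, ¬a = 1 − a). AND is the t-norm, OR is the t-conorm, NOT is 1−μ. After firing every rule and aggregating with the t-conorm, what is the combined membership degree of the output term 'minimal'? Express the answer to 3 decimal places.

0.444

R1: light=0.43, short=0.73, none=0.89; AND[a·b] → w = 0.2794
R2: heavy=0.45, short=0.73; AND[a·b] → w = 0.3285
R3: many=0.53, light=0.43; AND[a·b] → w = 0.2279
Rules with consequent 'minimal': {R1, R3} → strengths 0.2794, 0.2279
Aggregate via t-conorm [a + b − a·b]: 0.4436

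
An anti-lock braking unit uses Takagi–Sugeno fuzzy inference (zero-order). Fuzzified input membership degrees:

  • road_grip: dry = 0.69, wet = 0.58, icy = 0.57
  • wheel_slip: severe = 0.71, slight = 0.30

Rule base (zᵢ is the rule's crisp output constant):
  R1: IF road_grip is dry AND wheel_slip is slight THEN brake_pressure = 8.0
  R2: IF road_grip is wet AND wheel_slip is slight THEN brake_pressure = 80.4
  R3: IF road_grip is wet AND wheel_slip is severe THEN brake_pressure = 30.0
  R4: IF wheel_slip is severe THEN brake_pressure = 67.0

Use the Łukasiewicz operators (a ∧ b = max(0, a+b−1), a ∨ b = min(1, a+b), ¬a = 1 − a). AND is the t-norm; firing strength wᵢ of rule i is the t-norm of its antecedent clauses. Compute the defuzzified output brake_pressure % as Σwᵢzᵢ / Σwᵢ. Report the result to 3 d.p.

R1 (z=8.0): dry=0.69, slight=0.30; AND[max(0, a+b−1)] → w = 0.00
R2 (z=80.4): wet=0.58, slight=0.30; AND[max(0, a+b−1)] → w = 0.00
R3 (z=30.0): wet=0.58, severe=0.71; AND[max(0, a+b−1)] → w = 0.29
R4 (z=67.0): severe=0.71 → w = 0.71
Weighted average = (0.00·8.0 + 0.00·80.4 + 0.29·30.0 + 0.71·67.0) / (0.00 + 0.00 + 0.29 + 0.71)
  = 56.2700 / 1.0000 = 56.270

56.270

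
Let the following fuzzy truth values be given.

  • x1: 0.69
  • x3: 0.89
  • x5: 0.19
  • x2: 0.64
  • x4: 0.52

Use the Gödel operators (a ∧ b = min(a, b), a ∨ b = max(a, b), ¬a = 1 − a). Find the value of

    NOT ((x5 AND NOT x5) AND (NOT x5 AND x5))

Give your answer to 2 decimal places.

0.81

NOT x5 = 1 − 0.19 = 0.81
x5 AND NOT x5 = min(a, b) on (0.19, 0.81) = 0.19
NOT x5 = 1 − 0.19 = 0.81
NOT x5 AND x5 = min(a, b) on (0.81, 0.19) = 0.19
(x5 AND NOT x5) AND (NOT x5 AND x5) = min(a, b) on (0.19, 0.19) = 0.19
NOT ((x5 AND NOT x5) AND (NOT x5 AND x5)) = 1 − 0.19 = 0.81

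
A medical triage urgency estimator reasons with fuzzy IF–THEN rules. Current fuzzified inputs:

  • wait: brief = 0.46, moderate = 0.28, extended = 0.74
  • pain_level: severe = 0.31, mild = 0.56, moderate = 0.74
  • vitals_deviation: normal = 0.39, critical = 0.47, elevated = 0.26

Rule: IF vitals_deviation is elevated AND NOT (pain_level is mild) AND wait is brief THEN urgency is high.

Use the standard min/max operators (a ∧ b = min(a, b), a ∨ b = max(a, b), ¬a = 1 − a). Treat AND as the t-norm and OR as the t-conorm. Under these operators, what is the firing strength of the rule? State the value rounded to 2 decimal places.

0.26

firing strength: elevated=0.26, ¬mild=1−0.56=0.44, brief=0.46; AND[min(a, b)] → w = 0.26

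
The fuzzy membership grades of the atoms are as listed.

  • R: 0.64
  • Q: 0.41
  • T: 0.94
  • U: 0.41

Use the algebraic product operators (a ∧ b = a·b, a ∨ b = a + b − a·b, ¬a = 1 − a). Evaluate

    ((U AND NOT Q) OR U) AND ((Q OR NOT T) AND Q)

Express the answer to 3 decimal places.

NOT Q = 1 − 0.4100 = 0.5900
U AND NOT Q = a·b on (0.4100, 0.5900) = 0.2419
(U AND NOT Q) OR U = a + b − a·b on (0.2419, 0.4100) = 0.5527
NOT T = 1 − 0.9400 = 0.0600
Q OR NOT T = a + b − a·b on (0.4100, 0.0600) = 0.4454
(Q OR NOT T) AND Q = a·b on (0.4454, 0.4100) = 0.1826
((U AND NOT Q) OR U) AND ((Q OR NOT T) AND Q) = a·b on (0.5527, 0.1826) = 0.1009

0.101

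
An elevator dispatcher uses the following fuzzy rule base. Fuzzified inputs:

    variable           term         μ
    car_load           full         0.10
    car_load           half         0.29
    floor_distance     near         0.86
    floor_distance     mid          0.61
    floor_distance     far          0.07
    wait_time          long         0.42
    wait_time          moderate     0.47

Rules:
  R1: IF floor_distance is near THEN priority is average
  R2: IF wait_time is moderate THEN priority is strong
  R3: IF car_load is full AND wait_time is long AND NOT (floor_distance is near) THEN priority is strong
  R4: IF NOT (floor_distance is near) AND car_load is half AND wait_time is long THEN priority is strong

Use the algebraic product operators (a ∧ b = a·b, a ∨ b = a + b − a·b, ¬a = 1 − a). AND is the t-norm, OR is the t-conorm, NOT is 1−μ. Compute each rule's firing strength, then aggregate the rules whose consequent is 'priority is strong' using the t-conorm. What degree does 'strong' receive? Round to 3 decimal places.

R1: near=0.86 → w = 0.8600
R2: moderate=0.47 → w = 0.4700
R3: full=0.10, long=0.42, ¬near=1−0.86=0.14; AND[a·b] → w = 0.0059
R4: ¬near=1−0.86=0.14, half=0.29, long=0.42; AND[a·b] → w = 0.0171
Rules with consequent 'strong': {R2, R3, R4} → strengths 0.4700, 0.0059, 0.0171
Aggregate via t-conorm [a + b − a·b]: 0.4821

0.482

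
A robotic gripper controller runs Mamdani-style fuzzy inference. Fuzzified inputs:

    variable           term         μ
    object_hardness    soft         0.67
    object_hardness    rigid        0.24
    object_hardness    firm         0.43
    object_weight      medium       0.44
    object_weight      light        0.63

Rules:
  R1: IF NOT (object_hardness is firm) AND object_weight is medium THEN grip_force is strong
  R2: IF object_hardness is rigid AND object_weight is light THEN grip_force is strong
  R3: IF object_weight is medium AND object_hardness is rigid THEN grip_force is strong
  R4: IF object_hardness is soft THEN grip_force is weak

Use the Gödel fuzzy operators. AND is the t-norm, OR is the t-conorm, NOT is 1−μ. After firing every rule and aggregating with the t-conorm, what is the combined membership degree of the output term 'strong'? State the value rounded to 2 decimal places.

R1: ¬firm=1−0.43=0.57, medium=0.44; AND[min(a, b)] → w = 0.44
R2: rigid=0.24, light=0.63; AND[min(a, b)] → w = 0.24
R3: medium=0.44, rigid=0.24; AND[min(a, b)] → w = 0.24
R4: soft=0.67 → w = 0.67
Rules with consequent 'strong': {R1, R2, R3} → strengths 0.44, 0.24, 0.24
Aggregate via t-conorm [max(a, b)]: 0.44

0.44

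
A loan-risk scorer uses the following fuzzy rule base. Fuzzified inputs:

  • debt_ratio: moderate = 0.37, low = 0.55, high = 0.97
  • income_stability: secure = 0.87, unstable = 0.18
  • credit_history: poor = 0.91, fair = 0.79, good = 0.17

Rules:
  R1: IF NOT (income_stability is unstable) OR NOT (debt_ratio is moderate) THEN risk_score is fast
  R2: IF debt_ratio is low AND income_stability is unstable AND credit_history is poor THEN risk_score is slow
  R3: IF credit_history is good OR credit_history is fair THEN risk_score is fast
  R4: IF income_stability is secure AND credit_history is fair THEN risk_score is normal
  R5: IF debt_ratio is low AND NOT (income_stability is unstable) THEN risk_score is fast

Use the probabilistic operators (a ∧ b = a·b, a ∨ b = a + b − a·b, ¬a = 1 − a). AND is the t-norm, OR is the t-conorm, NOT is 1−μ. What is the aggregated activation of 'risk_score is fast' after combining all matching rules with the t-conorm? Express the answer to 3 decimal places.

R1: ¬unstable=1−0.18=0.82, ¬moderate=1−0.37=0.63; OR[a + b − a·b] → w = 0.9334
R2: low=0.55, unstable=0.18, poor=0.91; AND[a·b] → w = 0.0901
R3: good=0.17, fair=0.79; OR[a + b − a·b] → w = 0.8257
R4: secure=0.87, fair=0.79; AND[a·b] → w = 0.6873
R5: low=0.55, ¬unstable=1−0.18=0.82; AND[a·b] → w = 0.4510
Rules with consequent 'fast': {R1, R3, R5} → strengths 0.9334, 0.8257, 0.4510
Aggregate via t-conorm [a + b − a·b]: 0.9936

0.994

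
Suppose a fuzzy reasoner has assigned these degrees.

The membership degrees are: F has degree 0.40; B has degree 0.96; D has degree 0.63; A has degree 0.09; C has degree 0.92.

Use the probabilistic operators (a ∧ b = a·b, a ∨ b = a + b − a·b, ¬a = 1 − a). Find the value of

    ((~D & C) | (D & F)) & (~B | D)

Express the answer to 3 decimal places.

~D = 1 − 0.6300 = 0.3700
~D & C = a·b on (0.3700, 0.9200) = 0.3404
D & F = a·b on (0.6300, 0.4000) = 0.2520
(~D & C) | (D & F) = a + b − a·b on (0.3404, 0.2520) = 0.5066
~B = 1 − 0.9600 = 0.0400
~B | D = a + b − a·b on (0.0400, 0.6300) = 0.6448
((~D & C) | (D & F)) & (~B | D) = a·b on (0.5066, 0.6448) = 0.3267

0.327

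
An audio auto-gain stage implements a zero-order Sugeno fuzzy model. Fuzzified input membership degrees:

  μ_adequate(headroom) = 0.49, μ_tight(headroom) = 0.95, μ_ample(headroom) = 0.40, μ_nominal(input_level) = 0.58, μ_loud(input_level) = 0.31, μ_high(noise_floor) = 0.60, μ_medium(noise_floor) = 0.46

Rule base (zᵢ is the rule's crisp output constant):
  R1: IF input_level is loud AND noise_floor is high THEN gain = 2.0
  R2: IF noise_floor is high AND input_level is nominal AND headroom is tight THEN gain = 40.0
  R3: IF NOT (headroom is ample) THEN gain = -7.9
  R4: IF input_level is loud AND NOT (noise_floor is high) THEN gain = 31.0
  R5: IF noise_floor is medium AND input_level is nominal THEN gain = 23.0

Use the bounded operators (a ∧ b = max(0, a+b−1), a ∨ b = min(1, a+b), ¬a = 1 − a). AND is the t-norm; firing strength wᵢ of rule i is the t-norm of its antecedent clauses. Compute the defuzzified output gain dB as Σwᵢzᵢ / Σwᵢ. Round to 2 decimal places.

R1 (z=2.0): loud=0.31, high=0.60; AND[max(0, a+b−1)] → w = 0.00
R2 (z=40.0): high=0.60, nominal=0.58, tight=0.95; AND[max(0, a+b−1)] → w = 0.13
R3 (z=-7.9): ¬ample=1−0.40=0.60 → w = 0.60
R4 (z=31.0): loud=0.31, ¬high=1−0.60=0.40; AND[max(0, a+b−1)] → w = 0.00
R5 (z=23.0): medium=0.46, nominal=0.58; AND[max(0, a+b−1)] → w = 0.04
Weighted average = (0.00·2.0 + 0.13·40.0 + 0.60·-7.9 + 0.00·31.0 + 0.04·23.0) / (0.00 + 0.13 + 0.60 + 0.00 + 0.04)
  = 1.3800 / 0.7700 = 1.79

1.79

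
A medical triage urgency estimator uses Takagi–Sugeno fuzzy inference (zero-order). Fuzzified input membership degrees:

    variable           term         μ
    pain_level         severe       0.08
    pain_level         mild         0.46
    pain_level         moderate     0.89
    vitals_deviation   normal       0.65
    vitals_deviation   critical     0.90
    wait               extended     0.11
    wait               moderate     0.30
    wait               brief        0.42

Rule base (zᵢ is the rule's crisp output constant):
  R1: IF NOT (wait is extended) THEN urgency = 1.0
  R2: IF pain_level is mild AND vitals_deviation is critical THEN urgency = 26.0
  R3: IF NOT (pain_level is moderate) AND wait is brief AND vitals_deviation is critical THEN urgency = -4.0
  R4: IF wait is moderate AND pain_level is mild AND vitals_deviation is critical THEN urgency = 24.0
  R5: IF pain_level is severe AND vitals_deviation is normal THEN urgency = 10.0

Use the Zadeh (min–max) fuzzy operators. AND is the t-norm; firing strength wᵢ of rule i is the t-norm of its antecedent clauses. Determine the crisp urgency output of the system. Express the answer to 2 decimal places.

R1 (z=1.0): ¬extended=1−0.11=0.89 → w = 0.89
R2 (z=26.0): mild=0.46, critical=0.90; AND[min(a, b)] → w = 0.46
R3 (z=-4.0): ¬moderate=1−0.89=0.11, brief=0.42, critical=0.90; AND[min(a, b)] → w = 0.11
R4 (z=24.0): moderate=0.30, mild=0.46, critical=0.90; AND[min(a, b)] → w = 0.30
R5 (z=10.0): severe=0.08, normal=0.65; AND[min(a, b)] → w = 0.08
Weighted average = (0.89·1.0 + 0.46·26.0 + 0.11·-4.0 + 0.30·24.0 + 0.08·10.0) / (0.89 + 0.46 + 0.11 + 0.30 + 0.08)
  = 20.4100 / 1.8400 = 11.09

11.09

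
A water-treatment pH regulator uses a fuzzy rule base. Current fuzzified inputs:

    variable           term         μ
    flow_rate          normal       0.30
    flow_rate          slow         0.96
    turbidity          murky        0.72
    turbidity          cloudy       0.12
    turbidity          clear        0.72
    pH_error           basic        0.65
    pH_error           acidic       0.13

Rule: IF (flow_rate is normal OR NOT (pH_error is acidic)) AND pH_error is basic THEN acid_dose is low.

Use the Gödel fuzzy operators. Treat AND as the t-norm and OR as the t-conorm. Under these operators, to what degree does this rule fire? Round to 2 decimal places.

firing strength: (normal=0.30 OR ¬acidic=1−0.13=0.87) = 0.87; AND[min(a, b)] with basic=0.65 → w = 0.65

0.65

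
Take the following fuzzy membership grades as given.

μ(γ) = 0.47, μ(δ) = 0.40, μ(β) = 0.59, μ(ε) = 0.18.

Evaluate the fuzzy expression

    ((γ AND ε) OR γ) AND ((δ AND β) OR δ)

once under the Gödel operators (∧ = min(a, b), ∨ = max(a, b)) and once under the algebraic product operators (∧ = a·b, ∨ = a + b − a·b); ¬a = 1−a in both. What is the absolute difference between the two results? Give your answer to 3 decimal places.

0.121

Under Gödel:
  γ AND ε = min(a, b) on (0.47, 0.18) = 0.18
  (γ AND ε) OR γ = max(a, b) on (0.18, 0.47) = 0.47
  δ AND β = min(a, b) on (0.40, 0.59) = 0.40
  (δ AND β) OR δ = max(a, b) on (0.40, 0.40) = 0.40
  ((γ AND ε) OR γ) AND ((δ AND β) OR δ) = min(a, b) on (0.47, 0.40) = 0.40
  → value = 0.4000
Under algebraic product:
  γ AND ε = a·b on (0.4700, 0.1800) = 0.0846
  (γ AND ε) OR γ = a + b − a·b on (0.0846, 0.4700) = 0.5148
  δ AND β = a·b on (0.4000, 0.5900) = 0.2360
  (δ AND β) OR δ = a + b − a·b on (0.2360, 0.4000) = 0.5416
  ((γ AND ε) OR γ) AND ((δ AND β) OR δ) = a·b on (0.5148, 0.5416) = 0.2788
  → value = 0.2788
|0.4000 − 0.2788| = 0.121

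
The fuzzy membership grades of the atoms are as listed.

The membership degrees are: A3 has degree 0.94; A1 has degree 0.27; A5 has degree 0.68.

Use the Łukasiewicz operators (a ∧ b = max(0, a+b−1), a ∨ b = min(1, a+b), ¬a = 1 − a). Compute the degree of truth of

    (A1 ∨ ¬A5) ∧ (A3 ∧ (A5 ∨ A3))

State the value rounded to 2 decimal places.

¬A5 = 1 − 0.68 = 0.32
A1 ∨ ¬A5 = min(1, a+b) on (0.27, 0.32) = 0.59
A5 ∨ A3 = min(1, a+b) on (0.68, 0.94) = 1.00
A3 ∧ (A5 ∨ A3) = max(0, a+b−1) on (0.94, 1.00) = 0.94
(A1 ∨ ¬A5) ∧ (A3 ∧ (A5 ∨ A3)) = max(0, a+b−1) on (0.59, 0.94) = 0.53

0.53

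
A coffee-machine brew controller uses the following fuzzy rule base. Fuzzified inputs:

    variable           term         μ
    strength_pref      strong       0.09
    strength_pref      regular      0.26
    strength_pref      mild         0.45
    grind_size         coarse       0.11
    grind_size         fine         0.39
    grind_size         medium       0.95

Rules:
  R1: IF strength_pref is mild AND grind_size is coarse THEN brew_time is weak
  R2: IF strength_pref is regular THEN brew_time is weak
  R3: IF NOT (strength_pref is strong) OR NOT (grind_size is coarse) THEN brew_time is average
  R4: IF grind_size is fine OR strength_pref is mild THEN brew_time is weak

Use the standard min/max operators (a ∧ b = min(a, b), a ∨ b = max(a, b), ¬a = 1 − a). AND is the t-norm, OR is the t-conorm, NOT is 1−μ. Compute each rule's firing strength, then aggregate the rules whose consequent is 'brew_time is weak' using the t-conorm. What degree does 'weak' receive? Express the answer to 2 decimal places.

0.45

R1: mild=0.45, coarse=0.11; AND[min(a, b)] → w = 0.11
R2: regular=0.26 → w = 0.26
R3: ¬strong=1−0.09=0.91, ¬coarse=1−0.11=0.89; OR[max(a, b)] → w = 0.91
R4: fine=0.39, mild=0.45; OR[max(a, b)] → w = 0.45
Rules with consequent 'weak': {R1, R2, R4} → strengths 0.11, 0.26, 0.45
Aggregate via t-conorm [max(a, b)]: 0.45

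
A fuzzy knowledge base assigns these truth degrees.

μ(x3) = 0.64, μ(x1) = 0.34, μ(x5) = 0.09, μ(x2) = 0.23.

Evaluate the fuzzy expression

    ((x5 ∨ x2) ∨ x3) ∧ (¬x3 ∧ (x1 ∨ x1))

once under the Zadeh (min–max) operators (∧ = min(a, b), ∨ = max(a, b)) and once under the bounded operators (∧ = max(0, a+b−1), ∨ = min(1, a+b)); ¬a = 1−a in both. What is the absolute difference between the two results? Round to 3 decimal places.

0.340

Under Zadeh (min–max):
  x5 ∨ x2 = max(a, b) on (0.09, 0.23) = 0.23
  (x5 ∨ x2) ∨ x3 = max(a, b) on (0.23, 0.64) = 0.64
  ¬x3 = 1 − 0.64 = 0.36
  x1 ∨ x1 = max(a, b) on (0.34, 0.34) = 0.34
  ¬x3 ∧ (x1 ∨ x1) = min(a, b) on (0.36, 0.34) = 0.34
  ((x5 ∨ x2) ∨ x3) ∧ (¬x3 ∧ (x1 ∨ x1)) = min(a, b) on (0.64, 0.34) = 0.34
  → value = 0.3400
Under bounded:
  x5 ∨ x2 = min(1, a+b) on (0.09, 0.23) = 0.32
  (x5 ∨ x2) ∨ x3 = min(1, a+b) on (0.32, 0.64) = 0.96
  ¬x3 = 1 − 0.64 = 0.36
  x1 ∨ x1 = min(1, a+b) on (0.34, 0.34) = 0.68
  ¬x3 ∧ (x1 ∨ x1) = max(0, a+b−1) on (0.36, 0.68) = 0.04
  ((x5 ∨ x2) ∨ x3) ∧ (¬x3 ∧ (x1 ∨ x1)) = max(0, a+b−1) on (0.96, 0.04) = 0.00
  → value = 0.0000
|0.3400 − 0.0000| = 0.340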